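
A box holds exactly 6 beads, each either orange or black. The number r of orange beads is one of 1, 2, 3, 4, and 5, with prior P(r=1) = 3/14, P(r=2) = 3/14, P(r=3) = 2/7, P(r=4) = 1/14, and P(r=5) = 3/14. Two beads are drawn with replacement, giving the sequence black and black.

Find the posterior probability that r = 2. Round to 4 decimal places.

The likelihood of the observed sequence under each hypothesis: P(data | r = 1) = (5/6)(5/6) = 25/36; P(data | r = 2) = (4/6)(4/6) = 4/9; P(data | r = 3) = (3/6)(3/6) = 1/4; P(data | r = 4) = (2/6)(2/6) = 1/9; P(data | r = 5) = (1/6)(1/6) = 1/36.
Multiplying each by its prior: 3/14 · 25/36 = 25/168, 3/14 · 4/9 = 2/21, 2/7 · 1/4 = 1/14, 1/14 · 1/9 = 1/126, 3/14 · 1/36 = 1/168; these sum to 83/252.
So P(r = 2 | data) = (2/21) / (83/252) = 24/83.

0.2892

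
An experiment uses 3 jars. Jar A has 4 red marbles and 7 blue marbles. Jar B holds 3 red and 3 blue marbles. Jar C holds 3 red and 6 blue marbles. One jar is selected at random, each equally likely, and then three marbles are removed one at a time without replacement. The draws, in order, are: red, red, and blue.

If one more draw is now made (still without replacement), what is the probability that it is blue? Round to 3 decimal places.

Compute the likelihood of the observed sequence for each case: P(data | jar A) = (4/11)(3/10)(7/9) = 0.084848; P(data | jar B) = (3/6)(2/5)(3/4) = 0.15; P(data | jar C) = (3/9)(2/8)(6/7) = 0.071429.
Multiplying each by its prior: 1/3 · 0.084848 = 0.028283, 1/3 · 0.15 = 0.05, 1/3 · 0.071429 = 0.02381; these sum to 0.10209.
Dividing through by the total gives posterior P(jar A | data) = 0.27703, P(jar B | data) = 0.48975, P(jar C | data) = 0.23322.
So P(blue next | data) = Σ P(blue next | H) P(H | data) = (3/4)(0.27703) + (2/3)(0.48975) + (5/6)(0.23322) = 0.72862.

0.729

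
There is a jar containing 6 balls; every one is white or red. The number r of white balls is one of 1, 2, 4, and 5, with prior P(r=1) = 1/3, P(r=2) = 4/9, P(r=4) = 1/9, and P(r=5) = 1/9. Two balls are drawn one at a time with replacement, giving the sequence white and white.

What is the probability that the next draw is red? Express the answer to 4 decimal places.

Under each hypothesis, the probability of the observed sequence is: P(data | r = 1) = (1/6)(1/6) = 1/36; P(data | r = 2) = (2/6)(2/6) = 1/9; P(data | r = 4) = (4/6)(4/6) = 4/9; P(data | r = 5) = (5/6)(5/6) = 25/36.
Multiplying each by its prior: 1/3 · 1/36 = 1/108, 4/9 · 1/9 = 4/81, 1/9 · 4/9 = 4/81, 1/9 · 25/36 = 25/324; these sum to 5/27.
Dividing through by the total gives posterior P(r = 1 | data) = 1/20, P(r = 2 | data) = 4/15, P(r = 4 | data) = 4/15, P(r = 5 | data) = 5/12.
So P(red next | data) = Σ P(red next | H) P(H | data) = (5/6)(1/20) + (2/3)(4/15) + (1/3)(4/15) + (1/6)(5/12) = 17/45.

0.3778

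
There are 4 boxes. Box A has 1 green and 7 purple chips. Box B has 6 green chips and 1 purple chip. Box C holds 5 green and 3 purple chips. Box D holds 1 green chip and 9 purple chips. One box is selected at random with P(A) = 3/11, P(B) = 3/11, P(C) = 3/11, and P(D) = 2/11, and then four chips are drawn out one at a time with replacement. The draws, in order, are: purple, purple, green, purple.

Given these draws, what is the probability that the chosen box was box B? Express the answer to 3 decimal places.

0.015

Compute the likelihood of the observed sequence for each case: P(data | box A) = (7/8)(7/8)(1/8)(7/8) = 0.08374; P(data | box B) = (1/7)(1/7)(6/7)(1/7) = 0.002499; P(data | box C) = (3/8)(3/8)(5/8)(3/8) = 0.032959; P(data | box D) = (9/10)(9/10)(1/10)(9/10) = 0.0729.
The prior-weighted likelihoods are 3/11 · 0.08374 = 0.022838, 3/11 · 0.002499 = 0.00068153, 3/11 · 0.032959 = 0.0089888, 2/11 · 0.0729 = 0.013255; summing to 0.045763.
Therefore the posterior P(box B | data) = (0.00068153) / (0.045763) = 0.014893.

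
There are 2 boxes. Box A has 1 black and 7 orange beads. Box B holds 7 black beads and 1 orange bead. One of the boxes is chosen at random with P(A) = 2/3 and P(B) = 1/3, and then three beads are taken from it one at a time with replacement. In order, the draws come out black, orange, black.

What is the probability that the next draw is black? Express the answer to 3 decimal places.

For each hypothesis, P(data | H) works out to: P(data | box A) = (1/8)(7/8)(1/8) = 0.013672; P(data | box B) = (7/8)(1/8)(7/8) = 0.095703.
The prior-weighted likelihoods are 2/3 · 0.013672 = 0.0091146, 1/3 · 0.095703 = 0.031901; summing to 0.041016.
Dividing through by the total gives posterior P(box A | data) = 0.22222, P(box B | data) = 0.77778.
Averaging over the posterior, P(black next | data) = (1/8)(0.22222) + (7/8)(0.77778) = 0.70833.

0.708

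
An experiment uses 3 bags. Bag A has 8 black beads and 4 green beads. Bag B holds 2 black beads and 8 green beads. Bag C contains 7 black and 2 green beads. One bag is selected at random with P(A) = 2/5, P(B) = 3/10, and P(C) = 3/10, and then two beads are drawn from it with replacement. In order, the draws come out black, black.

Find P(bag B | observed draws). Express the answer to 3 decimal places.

Compute the likelihood of the observed sequence for each case: P(data | bag A) = (8/12)(8/12) = 0.44444; P(data | bag B) = (2/10)(2/10) = 0.04; P(data | bag C) = (7/9)(7/9) = 0.60494.
The prior-weighted likelihoods are 2/5 · 0.44444 = 0.17778, 3/10 · 0.04 = 0.012, 3/10 · 0.60494 = 0.18148; these sum to 0.37126.
By Bayes' rule, P(bag B | data) = (0.012) / (0.37126) = 0.032322.

0.032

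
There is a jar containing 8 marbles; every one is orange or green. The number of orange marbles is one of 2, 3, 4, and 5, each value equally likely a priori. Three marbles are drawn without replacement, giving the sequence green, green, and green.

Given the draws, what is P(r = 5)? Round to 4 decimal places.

Under each hypothesis, the probability of the observed sequence is: P(data | r = 2) = (6/8)(5/7)(4/6) = 5/14; P(data | r = 3) = (5/8)(4/7)(3/6) = 5/28; P(data | r = 4) = (4/8)(3/7)(2/6) = 1/14; P(data | r = 5) = (3/8)(2/7)(1/6) = 1/56.
Multiplying each by its prior: 1/4 · 5/14 = 5/56, 1/4 · 5/28 = 5/112, 1/4 · 1/14 = 1/56, 1/4 · 1/56 = 1/224; summing to 5/32.
So P(r = 5 | data) = (1/224) / (5/32) = 1/35.

0.0286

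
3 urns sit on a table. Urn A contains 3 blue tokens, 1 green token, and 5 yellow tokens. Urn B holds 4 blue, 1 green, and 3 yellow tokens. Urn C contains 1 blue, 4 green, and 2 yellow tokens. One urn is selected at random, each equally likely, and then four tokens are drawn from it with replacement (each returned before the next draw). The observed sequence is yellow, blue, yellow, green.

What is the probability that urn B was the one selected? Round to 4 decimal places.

For each hypothesis, P(data | H) works out to: P(data | urn A) = (5/9)(3/9)(5/9)(1/9) = 0.011431; P(data | urn B) = (3/8)(4/8)(3/8)(1/8) = 0.0087891; P(data | urn C) = (2/7)(1/7)(2/7)(4/7) = 0.0066639.
Multiplying each by its prior: 1/3 · 0.011431 = 0.0038104, 1/3 · 0.0087891 = 0.0029297, 1/3 · 0.0066639 = 0.0022213; summing to 0.0089614.
Hence P(urn B | data) = (0.0029297) / (0.0089614) = 0.32692.

0.3269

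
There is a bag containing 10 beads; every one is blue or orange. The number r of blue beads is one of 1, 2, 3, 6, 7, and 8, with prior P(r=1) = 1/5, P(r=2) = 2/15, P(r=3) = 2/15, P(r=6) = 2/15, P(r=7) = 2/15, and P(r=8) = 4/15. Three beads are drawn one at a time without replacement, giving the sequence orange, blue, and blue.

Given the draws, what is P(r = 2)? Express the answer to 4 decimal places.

0.0303

Compute the likelihood of the observed sequence for each case: P(data | r = 1) = (9/10)(1/9)(0/8) = 0; P(data | r = 2) = (8/10)(2/9)(1/8) = 1/45; P(data | r = 3) = (7/10)(3/9)(2/8) = 7/120; P(data | r = 6) = (4/10)(6/9)(5/8) = 1/6; P(data | r = 7) = (3/10)(7/9)(6/8) = 7/40; P(data | r = 8) = (2/10)(8/9)(7/8) = 7/45.
The prior-weighted likelihoods are 1/5 · 0 = 0, 2/15 · 1/45 = 2/675, 2/15 · 7/120 = 7/900, 2/15 · 1/6 = 1/45, 2/15 · 7/40 = 7/300, 4/15 · 7/45 = 28/675; with total 22/225.
By Bayes' rule, P(r = 2 | data) = (2/675) / (22/225) = 1/33.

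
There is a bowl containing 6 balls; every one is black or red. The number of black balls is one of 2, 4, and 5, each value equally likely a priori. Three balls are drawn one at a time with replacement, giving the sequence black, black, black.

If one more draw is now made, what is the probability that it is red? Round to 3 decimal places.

Compute the likelihood of the observed sequence for each case: P(data | r = 2) = (2/6)(2/6)(2/6) = 1/27; P(data | r = 4) = (4/6)(4/6)(4/6) = 8/27; P(data | r = 5) = (5/6)(5/6)(5/6) = 125/216.
Multiplying each by its prior: 1/3 · 1/27 = 1/81, 1/3 · 8/27 = 8/81, 1/3 · 125/216 = 125/648; these sum to 197/648.
Normalising, the posterior is P(r = 2 | data) = 8/197, P(r = 4 | data) = 64/197, P(r = 5 | data) = 125/197.
The predictive probability is P(red next | data) = (2/3)(8/197) + (1/3)(64/197) + (1/6)(125/197) = 95/394.

0.241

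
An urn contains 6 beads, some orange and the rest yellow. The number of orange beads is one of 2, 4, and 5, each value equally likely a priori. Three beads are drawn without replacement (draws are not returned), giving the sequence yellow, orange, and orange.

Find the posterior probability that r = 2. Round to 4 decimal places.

0.1538

The likelihood of the observed sequence under each hypothesis: P(data | r = 2) = (4/6)(2/5)(1/4) = 1/15; P(data | r = 4) = (2/6)(4/5)(3/4) = 1/5; P(data | r = 5) = (1/6)(5/5)(4/4) = 1/6.
The prior-weighted likelihoods are 1/3 · 1/15 = 1/45, 1/3 · 1/5 = 1/15, 1/3 · 1/6 = 1/18; summing to 13/90.
Hence P(r = 2 | data) = (1/45) / (13/90) = 2/13.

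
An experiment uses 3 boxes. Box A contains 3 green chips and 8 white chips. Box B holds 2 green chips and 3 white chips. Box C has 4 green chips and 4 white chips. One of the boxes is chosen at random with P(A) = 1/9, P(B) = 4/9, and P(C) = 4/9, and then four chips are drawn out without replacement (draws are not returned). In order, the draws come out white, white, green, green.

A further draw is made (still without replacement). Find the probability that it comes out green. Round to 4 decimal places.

The likelihood of the observed sequence under each hypothesis: P(data | box A) = (8/11)(7/10)(3/9)(2/8) = 0.042424; P(data | box B) = (3/5)(2/4)(2/3)(1/2) = 0.1; P(data | box C) = (4/8)(3/7)(4/6)(3/5) = 0.085714.
The prior-weighted likelihoods are 1/9 · 0.042424 = 0.0047138, 4/9 · 0.1 = 0.044444, 4/9 · 0.085714 = 0.038095; summing to 0.087253.
The posterior is then P(box A | data) = 0.054024, P(box B | data) = 0.50937, P(box C | data) = 0.4366.
So P(green next | data) = Σ P(green next | H) P(H | data) = (1/7)(0.054024) + (0)(0.50937) + (1/2)(0.4366) = 0.22602.

0.2260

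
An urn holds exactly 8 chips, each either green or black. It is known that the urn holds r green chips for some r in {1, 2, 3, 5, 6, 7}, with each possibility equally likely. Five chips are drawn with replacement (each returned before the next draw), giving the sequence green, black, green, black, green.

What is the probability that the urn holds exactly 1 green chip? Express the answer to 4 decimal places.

Compute the likelihood of the observed sequence for each case: P(data | r = 1) = (1/8)(7/8)(1/8)(7/8)(1/8) = 0.0014954; P(data | r = 2) = (2/8)(6/8)(2/8)(6/8)(2/8) = 0.0087891; P(data | r = 3) = (3/8)(5/8)(3/8)(5/8)(3/8) = 0.020599; P(data | r = 5) = (5/8)(3/8)(5/8)(3/8)(5/8) = 0.034332; P(data | r = 6) = (6/8)(2/8)(6/8)(2/8)(6/8) = 0.026367; P(data | r = 7) = (7/8)(1/8)(7/8)(1/8)(7/8) = 0.010468.
Multiplying each by its prior: 1/6 · 0.0014954 = 0.00024923, 1/6 · 0.0087891 = 0.0014648, 1/6 · 0.020599 = 0.0034332, 1/6 · 0.034332 = 0.005722, 1/6 · 0.026367 = 0.0043945, 1/6 · 0.010468 = 0.0017446; with total 0.017008.
By Bayes' rule, P(r = 1 | data) = (0.00024923) / (0.017008) = 0.014653.

0.0147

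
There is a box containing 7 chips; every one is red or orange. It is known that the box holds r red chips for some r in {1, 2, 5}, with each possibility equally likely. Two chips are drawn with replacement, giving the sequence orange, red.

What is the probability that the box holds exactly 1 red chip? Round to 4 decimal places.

0.2308

The likelihood of the observed sequence under each hypothesis: P(data | r = 1) = (6/7)(1/7) = 6/49; P(data | r = 2) = (5/7)(2/7) = 10/49; P(data | r = 5) = (2/7)(5/7) = 10/49.
Weighting by the prior gives 1/3 · 6/49 = 2/49, 1/3 · 10/49 = 10/147, 1/3 · 10/49 = 10/147; summing to 26/147.
By Bayes' rule, P(r = 1 | data) = (2/49) / (26/147) = 3/13.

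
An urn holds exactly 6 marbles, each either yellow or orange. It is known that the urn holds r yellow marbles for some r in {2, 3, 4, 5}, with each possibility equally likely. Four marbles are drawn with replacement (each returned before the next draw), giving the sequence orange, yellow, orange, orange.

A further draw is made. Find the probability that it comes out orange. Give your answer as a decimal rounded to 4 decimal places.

0.5583

Compute the likelihood of the observed sequence for each case: P(data | r = 2) = (4/6)(2/6)(4/6)(4/6) = 0.098765; P(data | r = 3) = (3/6)(3/6)(3/6)(3/6) = 0.0625; P(data | r = 4) = (2/6)(4/6)(2/6)(2/6) = 0.024691; P(data | r = 5) = (1/6)(5/6)(1/6)(1/6) = 0.003858.
Multiplying each by its prior: 1/4 · 0.098765 = 0.024691, 1/4 · 0.0625 = 0.015625, 1/4 · 0.024691 = 0.0061728, 1/4 · 0.003858 = 0.00096451; summing to 0.047454.
Dividing through by the total gives posterior P(r = 2 | data) = 0.52033, P(r = 3 | data) = 0.32927, P(r = 4 | data) = 0.13008, P(r = 5 | data) = 0.020325.
Averaging over the posterior, P(orange next | data) = (2/3)(0.52033) + (1/2)(0.32927) + (1/3)(0.13008) + (1/6)(0.020325) = 0.55827.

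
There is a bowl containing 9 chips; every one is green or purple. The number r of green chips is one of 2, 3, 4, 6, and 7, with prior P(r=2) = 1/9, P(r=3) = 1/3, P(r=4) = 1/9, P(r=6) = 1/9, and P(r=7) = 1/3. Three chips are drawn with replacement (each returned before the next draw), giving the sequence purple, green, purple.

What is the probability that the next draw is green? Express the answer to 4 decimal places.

Under each hypothesis, the probability of the observed sequence is: P(data | r = 2) = (7/9)(2/9)(7/9) = 0.13443; P(data | r = 3) = (6/9)(3/9)(6/9) = 0.14815; P(data | r = 4) = (5/9)(4/9)(5/9) = 0.13717; P(data | r = 6) = (3/9)(6/9)(3/9) = 0.074074; P(data | r = 7) = (2/9)(7/9)(2/9) = 0.038409.
Weighting by the prior gives 1/9 · 0.13443 = 0.014937, 1/3 · 0.14815 = 0.049383, 1/9 · 0.13717 = 0.015242, 1/9 · 0.074074 = 0.0082305, 1/3 · 0.038409 = 0.012803; summing to 0.10059.
The posterior is then P(r = 2 | data) = 0.14848, P(r = 3 | data) = 0.49091, P(r = 4 | data) = 0.15152, P(r = 6 | data) = 0.081818, P(r = 7 | data) = 0.12727.
So P(green next | data) = Σ P(green next | H) P(H | data) = (2/9)(0.14848) + (1/3)(0.49091) + (4/9)(0.15152) + (2/3)(0.081818) + (7/9)(0.12727) = 0.41751.

0.4175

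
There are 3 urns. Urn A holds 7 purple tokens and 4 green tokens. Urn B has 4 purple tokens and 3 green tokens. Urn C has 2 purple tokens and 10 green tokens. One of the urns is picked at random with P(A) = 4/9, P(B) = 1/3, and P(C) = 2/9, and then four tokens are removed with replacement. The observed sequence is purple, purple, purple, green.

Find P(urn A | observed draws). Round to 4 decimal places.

0.6022

The likelihood of the observed sequence under each hypothesis: P(data | urn A) = (7/11)(7/11)(7/11)(4/11) = 0.093709; P(data | urn B) = (4/7)(4/7)(4/7)(3/7) = 0.079967; P(data | urn C) = (2/12)(2/12)(2/12)(10/12) = 0.003858.
The prior-weighted likelihoods are 4/9 · 0.093709 = 0.041649, 1/3 · 0.079967 = 0.026656, 2/9 · 0.003858 = 0.00085734; summing to 0.069162.
Hence P(urn A | data) = (0.041649) / (0.069162) = 0.60219.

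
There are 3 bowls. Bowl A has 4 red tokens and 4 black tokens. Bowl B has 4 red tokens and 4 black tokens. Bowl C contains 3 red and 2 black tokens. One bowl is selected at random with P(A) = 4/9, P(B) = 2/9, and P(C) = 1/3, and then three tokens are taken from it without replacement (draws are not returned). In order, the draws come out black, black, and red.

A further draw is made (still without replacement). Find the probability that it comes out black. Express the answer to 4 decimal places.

0.2963

For each hypothesis, P(data | H) works out to: P(data | bowl A) = (4/8)(3/7)(4/6) = 1/7; P(data | bowl B) = (4/8)(3/7)(4/6) = 1/7; P(data | bowl C) = (2/5)(1/4)(3/3) = 1/10.
Weighting by the prior gives 4/9 · 1/7 = 4/63, 2/9 · 1/7 = 2/63, 1/3 · 1/10 = 1/30; with total 9/70.
Dividing through by the total gives posterior P(bowl A | data) = 40/81, P(bowl B | data) = 20/81, P(bowl C | data) = 7/27.
So P(black next | data) = Σ P(black next | H) P(H | data) = (2/5)(40/81) + (2/5)(20/81) + (0)(7/27) = 8/27.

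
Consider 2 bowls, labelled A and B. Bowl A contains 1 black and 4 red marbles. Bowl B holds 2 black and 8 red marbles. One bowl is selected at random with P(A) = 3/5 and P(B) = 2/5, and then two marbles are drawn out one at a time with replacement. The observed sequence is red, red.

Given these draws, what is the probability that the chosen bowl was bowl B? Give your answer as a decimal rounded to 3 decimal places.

The likelihood of the observed sequence under each hypothesis: P(data | bowl A) = (4/5)(4/5) = 16/25; P(data | bowl B) = (8/10)(8/10) = 16/25.
Multiplying each by its prior: 3/5 · 16/25 = 48/125, 2/5 · 16/25 = 32/125; with total 16/25.
Therefore the posterior P(bowl B | data) = (32/125) / (16/25) = 2/5.

0.400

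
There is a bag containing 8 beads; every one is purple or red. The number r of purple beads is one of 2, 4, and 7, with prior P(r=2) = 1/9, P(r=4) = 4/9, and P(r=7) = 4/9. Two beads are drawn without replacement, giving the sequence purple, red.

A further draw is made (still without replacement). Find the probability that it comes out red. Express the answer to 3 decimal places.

Compute the likelihood of the observed sequence for each case: P(data | r = 2) = (2/8)(6/7) = 3/14; P(data | r = 4) = (4/8)(4/7) = 2/7; P(data | r = 7) = (7/8)(1/7) = 1/8.
The prior-weighted likelihoods are 1/9 · 3/14 = 1/42, 4/9 · 2/7 = 8/63, 4/9 · 1/8 = 1/18; with total 13/63.
Normalising, the posterior is P(r = 2 | data) = 3/26, P(r = 4 | data) = 8/13, P(r = 7 | data) = 7/26.
Averaging over the posterior, P(red next | data) = (5/6)(3/26) + (1/2)(8/13) + (0)(7/26) = 21/52.

0.404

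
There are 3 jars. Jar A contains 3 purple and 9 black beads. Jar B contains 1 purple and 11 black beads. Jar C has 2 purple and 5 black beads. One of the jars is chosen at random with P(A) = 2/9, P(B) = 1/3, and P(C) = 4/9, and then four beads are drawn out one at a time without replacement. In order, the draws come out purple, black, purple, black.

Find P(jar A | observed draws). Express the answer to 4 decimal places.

0.2763

Compute the likelihood of the observed sequence for each case: P(data | jar A) = (3/12)(9/11)(2/10)(8/9) = 0.036364; P(data | jar B) = (1/12)(11/11)(0/10) = 0; P(data | jar C) = (2/7)(5/6)(1/5)(4/4) = 0.047619.
Multiplying each by its prior: 2/9 · 0.036364 = 0.0080808, 1/3 · 0 = 0, 4/9 · 0.047619 = 0.021164; summing to 0.029245.
So P(jar A | data) = (0.0080808) / (0.029245) = 0.27632.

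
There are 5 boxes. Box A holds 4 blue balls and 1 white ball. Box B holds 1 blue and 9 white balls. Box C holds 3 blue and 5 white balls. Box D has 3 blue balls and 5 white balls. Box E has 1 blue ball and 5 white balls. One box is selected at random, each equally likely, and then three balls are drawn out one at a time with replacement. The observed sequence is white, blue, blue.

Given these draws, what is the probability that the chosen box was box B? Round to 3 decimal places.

The likelihood of the observed sequence under each hypothesis: P(data | box A) = (1/5)(4/5)(4/5) = 0.128; P(data | box B) = (9/10)(1/10)(1/10) = 0.009; P(data | box C) = (5/8)(3/8)(3/8) = 0.087891; P(data | box D) = (5/8)(3/8)(3/8) = 0.087891; P(data | box E) = (5/6)(1/6)(1/6) = 0.023148.
Multiplying each by its prior: 1/5 · 0.128 = 0.0256, 1/5 · 0.009 = 0.0018, 1/5 · 0.087891 = 0.017578, 1/5 · 0.087891 = 0.017578, 1/5 · 0.023148 = 0.0046296; with total 0.067186.
Therefore the posterior P(box B | data) = (0.0018) / (0.067186) = 0.026791.

0.027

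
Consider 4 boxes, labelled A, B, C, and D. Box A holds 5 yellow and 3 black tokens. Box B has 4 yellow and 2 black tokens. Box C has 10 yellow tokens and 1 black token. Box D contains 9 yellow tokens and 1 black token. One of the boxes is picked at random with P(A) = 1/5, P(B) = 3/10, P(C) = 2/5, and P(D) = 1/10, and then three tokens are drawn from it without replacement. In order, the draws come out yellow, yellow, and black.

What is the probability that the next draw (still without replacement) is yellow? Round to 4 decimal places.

0.7587

The likelihood of the observed sequence under each hypothesis: P(data | box A) = (5/8)(4/7)(3/6) = 0.17857; P(data | box B) = (4/6)(3/5)(2/4) = 0.2; P(data | box C) = (10/11)(9/10)(1/9) = 0.090909; P(data | box D) = (9/10)(8/9)(1/8) = 0.1.
Multiplying each by its prior: 1/5 · 0.17857 = 0.035714, 3/10 · 0.2 = 0.06, 2/5 · 0.090909 = 0.036364, 1/10 · 0.1 = 0.01; these sum to 0.14208.
Normalising, the posterior is P(box A | data) = 0.25137, P(box B | data) = 0.4223, P(box C | data) = 0.25594, P(box D | data) = 0.070384.
Averaging over the posterior, P(yellow next | data) = (3/5)(0.25137) + (2/3)(0.4223) + (1)(0.25594) + (1)(0.070384) = 0.75868.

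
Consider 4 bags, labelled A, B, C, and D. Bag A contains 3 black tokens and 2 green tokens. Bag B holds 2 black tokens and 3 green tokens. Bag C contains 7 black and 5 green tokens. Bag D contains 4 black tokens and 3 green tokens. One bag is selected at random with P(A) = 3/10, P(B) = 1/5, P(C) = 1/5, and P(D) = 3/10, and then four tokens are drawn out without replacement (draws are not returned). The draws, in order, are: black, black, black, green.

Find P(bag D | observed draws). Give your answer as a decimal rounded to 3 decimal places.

For each hypothesis, P(data | H) works out to: P(data | bag A) = (3/5)(2/4)(1/3)(2/2) = 0.1; P(data | bag B) = (2/5)(1/4)(0/3) = 0; P(data | bag C) = (7/12)(6/11)(5/10)(5/9) = 0.088384; P(data | bag D) = (4/7)(3/6)(2/5)(3/4) = 0.085714.
Multiplying each by its prior: 3/10 · 0.1 = 0.03, 1/5 · 0 = 0, 1/5 · 0.088384 = 0.017677, 3/10 · 0.085714 = 0.025714; summing to 0.073391.
Therefore the posterior P(bag D | data) = (0.025714) / (0.073391) = 0.35037.

0.350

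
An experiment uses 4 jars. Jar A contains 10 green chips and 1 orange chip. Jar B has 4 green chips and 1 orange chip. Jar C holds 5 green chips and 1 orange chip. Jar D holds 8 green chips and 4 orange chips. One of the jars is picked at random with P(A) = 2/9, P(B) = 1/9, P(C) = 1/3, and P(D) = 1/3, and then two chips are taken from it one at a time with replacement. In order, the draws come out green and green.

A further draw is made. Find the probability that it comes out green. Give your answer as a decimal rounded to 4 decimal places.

The likelihood of the observed sequence under each hypothesis: P(data | jar A) = (10/11)(10/11) = 0.82645; P(data | jar B) = (4/5)(4/5) = 0.64; P(data | jar C) = (5/6)(5/6) = 0.69444; P(data | jar D) = (8/12)(8/12) = 0.44444.
Multiplying each by its prior: 2/9 · 0.82645 = 0.18365, 1/9 · 0.64 = 0.071111, 1/3 · 0.69444 = 0.23148, 1/3 · 0.44444 = 0.14815; summing to 0.6344.
Normalising, the posterior is P(jar A | data) = 0.2895, P(jar B | data) = 0.11209, P(jar C | data) = 0.36489, P(jar D | data) = 0.23353.
The predictive probability is P(green next | data) = (10/11)(0.2895) + (4/5)(0.11209) + (5/6)(0.36489) + (2/3)(0.23353) = 0.81261.

0.8126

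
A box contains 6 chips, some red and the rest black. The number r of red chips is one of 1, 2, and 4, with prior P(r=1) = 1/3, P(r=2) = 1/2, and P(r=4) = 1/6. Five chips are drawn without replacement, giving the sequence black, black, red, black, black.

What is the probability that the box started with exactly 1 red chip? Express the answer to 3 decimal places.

0.625

The likelihood of the observed sequence under each hypothesis: P(data | r = 1) = (5/6)(4/5)(1/4)(3/3)(2/2) = 1/6; P(data | r = 2) = (4/6)(3/5)(2/4)(2/3)(1/2) = 1/15; P(data | r = 4) = (2/6)(1/5)(4/4)(0/3) = 0.
The prior-weighted likelihoods are 1/3 · 1/6 = 1/18, 1/2 · 1/15 = 1/30, 1/6 · 0 = 0; these sum to 4/45.
So P(r = 1 | data) = (1/18) / (4/45) = 5/8.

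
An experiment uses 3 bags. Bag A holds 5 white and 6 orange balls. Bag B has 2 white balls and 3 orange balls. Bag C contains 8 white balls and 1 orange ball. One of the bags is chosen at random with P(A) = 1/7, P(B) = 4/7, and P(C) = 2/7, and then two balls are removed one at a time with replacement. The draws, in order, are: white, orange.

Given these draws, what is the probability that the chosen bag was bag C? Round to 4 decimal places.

For each hypothesis, P(data | H) works out to: P(data | bag A) = (5/11)(6/11) = 0.24793; P(data | bag B) = (2/5)(3/5) = 0.24; P(data | bag C) = (8/9)(1/9) = 0.098765.
Weighting by the prior gives 1/7 · 0.24793 = 0.035419, 4/7 · 0.24 = 0.13714, 2/7 · 0.098765 = 0.028219; these sum to 0.20078.
So P(bag C | data) = (0.028219) / (0.20078) = 0.14054.

0.1405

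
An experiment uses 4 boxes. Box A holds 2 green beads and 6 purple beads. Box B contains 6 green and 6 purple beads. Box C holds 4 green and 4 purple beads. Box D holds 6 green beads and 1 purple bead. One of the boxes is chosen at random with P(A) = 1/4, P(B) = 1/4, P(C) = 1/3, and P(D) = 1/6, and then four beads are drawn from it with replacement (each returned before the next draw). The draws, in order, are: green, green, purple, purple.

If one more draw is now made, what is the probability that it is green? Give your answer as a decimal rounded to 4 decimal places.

0.4727

For each hypothesis, P(data | H) works out to: P(data | box A) = (2/8)(2/8)(6/8)(6/8) = 0.035156; P(data | box B) = (6/12)(6/12)(6/12)(6/12) = 0.0625; P(data | box C) = (4/8)(4/8)(4/8)(4/8) = 0.0625; P(data | box D) = (6/7)(6/7)(1/7)(1/7) = 0.014994.
Weighting by the prior gives 1/4 · 0.035156 = 0.0087891, 1/4 · 0.0625 = 0.015625, 1/3 · 0.0625 = 0.020833, 1/6 · 0.014994 = 0.002499; these sum to 0.047746.
Dividing through by the total gives posterior P(box A | data) = 0.18408, P(box B | data) = 0.32725, P(box C | data) = 0.43633, P(box D | data) = 0.052338.
So P(green next | data) = Σ P(green next | H) P(H | data) = (1/4)(0.18408) + (1/2)(0.32725) + (1/2)(0.43633) + (6/7)(0.052338) = 0.47267.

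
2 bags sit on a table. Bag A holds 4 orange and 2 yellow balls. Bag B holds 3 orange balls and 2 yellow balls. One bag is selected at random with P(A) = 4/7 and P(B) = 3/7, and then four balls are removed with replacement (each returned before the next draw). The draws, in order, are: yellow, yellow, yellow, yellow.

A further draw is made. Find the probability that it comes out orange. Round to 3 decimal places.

For each hypothesis, P(data | H) works out to: P(data | bag A) = (2/6)(2/6)(2/6)(2/6) = 0.012346; P(data | bag B) = (2/5)(2/5)(2/5)(2/5) = 0.0256.
Multiplying each by its prior: 4/7 · 0.012346 = 0.0070547, 3/7 · 0.0256 = 0.010971; these sum to 0.018026.
The posterior is then P(bag A | data) = 0.39136, P(bag B | data) = 0.60864.
So P(orange next | data) = Σ P(orange next | H) P(H | data) = (2/3)(0.39136) + (3/5)(0.60864) = 0.62609.

0.626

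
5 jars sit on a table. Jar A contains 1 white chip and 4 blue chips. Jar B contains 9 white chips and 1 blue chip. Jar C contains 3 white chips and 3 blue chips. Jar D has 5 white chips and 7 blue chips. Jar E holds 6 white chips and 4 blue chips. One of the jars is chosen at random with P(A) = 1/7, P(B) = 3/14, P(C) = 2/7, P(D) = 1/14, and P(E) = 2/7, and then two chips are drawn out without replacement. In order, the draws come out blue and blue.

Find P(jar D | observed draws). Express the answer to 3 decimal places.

0.112

Under each hypothesis, the probability of the observed sequence is: P(data | jar A) = (4/5)(3/4) = 0.6; P(data | jar B) = (1/10)(0/9) = 0; P(data | jar C) = (3/6)(2/5) = 0.2; P(data | jar D) = (7/12)(6/11) = 0.31818; P(data | jar E) = (4/10)(3/9) = 0.13333.
Multiplying each by its prior: 1/7 · 0.6 = 0.085714, 3/14 · 0 = 0, 2/7 · 0.2 = 0.057143, 1/14 · 0.31818 = 0.022727, 2/7 · 0.13333 = 0.038095; these sum to 0.20368.
Therefore the posterior P(jar D | data) = (0.022727) / (0.20368) = 0.11158.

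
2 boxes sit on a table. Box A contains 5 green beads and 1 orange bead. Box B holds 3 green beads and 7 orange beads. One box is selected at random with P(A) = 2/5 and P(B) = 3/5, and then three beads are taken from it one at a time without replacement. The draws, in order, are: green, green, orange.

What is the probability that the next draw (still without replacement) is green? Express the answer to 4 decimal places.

Under each hypothesis, the probability of the observed sequence is: P(data | box A) = (5/6)(4/5)(1/4) = 1/6; P(data | box B) = (3/10)(2/9)(7/8) = 7/120.
The prior-weighted likelihoods are 2/5 · 1/6 = 1/15, 3/5 · 7/120 = 7/200; with total 61/600.
Normalising, the posterior is P(box A | data) = 40/61, P(box B | data) = 21/61.
Averaging over the posterior, P(green next | data) = (1)(40/61) + (1/7)(21/61) = 43/61.

0.7049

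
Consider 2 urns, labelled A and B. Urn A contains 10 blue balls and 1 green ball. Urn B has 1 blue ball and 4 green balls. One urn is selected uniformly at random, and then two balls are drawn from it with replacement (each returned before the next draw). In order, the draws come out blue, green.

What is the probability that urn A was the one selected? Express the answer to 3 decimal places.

For each hypothesis, P(data | H) works out to: P(data | urn A) = (10/11)(1/11) = 0.082645; P(data | urn B) = (1/5)(4/5) = 0.16.
Weighting by the prior gives 1/2 · 0.082645 = 0.041322, 1/2 · 0.16 = 0.08; with total 0.12132.
By Bayes' rule, P(urn A | data) = (0.041322) / (0.12132) = 0.3406.

0.341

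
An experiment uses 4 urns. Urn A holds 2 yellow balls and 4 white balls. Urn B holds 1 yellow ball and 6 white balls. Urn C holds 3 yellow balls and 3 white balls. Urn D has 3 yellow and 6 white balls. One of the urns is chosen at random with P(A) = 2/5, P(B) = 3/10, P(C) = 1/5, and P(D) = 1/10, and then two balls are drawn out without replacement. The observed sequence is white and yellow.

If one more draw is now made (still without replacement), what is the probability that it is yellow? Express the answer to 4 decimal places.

The likelihood of the observed sequence under each hypothesis: P(data | urn A) = (4/6)(2/5) = 4/15; P(data | urn B) = (6/7)(1/6) = 1/7; P(data | urn C) = (3/6)(3/5) = 3/10; P(data | urn D) = (6/9)(3/8) = 1/4.
Multiplying each by its prior: 2/5 · 4/15 = 8/75, 3/10 · 1/7 = 3/70, 1/5 · 3/10 = 3/50, 1/10 · 1/4 = 1/40; summing to 197/840.
Dividing through by the total gives posterior P(urn A | data) = 448/985, P(urn B | data) = 36/197, P(urn C | data) = 252/985, P(urn D | data) = 21/197.
Averaging over the posterior, P(yellow next | data) = (1/4)(448/985) + (0)(36/197) + (1/2)(252/985) + (2/7)(21/197) = 268/985.

0.2721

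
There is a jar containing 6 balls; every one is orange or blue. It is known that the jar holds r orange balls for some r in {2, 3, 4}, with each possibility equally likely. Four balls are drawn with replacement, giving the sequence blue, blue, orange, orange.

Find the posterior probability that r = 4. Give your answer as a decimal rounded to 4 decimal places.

Compute the likelihood of the observed sequence for each case: P(data | r = 2) = (4/6)(4/6)(2/6)(2/6) = 0.049383; P(data | r = 3) = (3/6)(3/6)(3/6)(3/6) = 0.0625; P(data | r = 4) = (2/6)(2/6)(4/6)(4/6) = 0.049383.
Weighting by the prior gives 1/3 · 0.049383 = 0.016461, 1/3 · 0.0625 = 0.020833, 1/3 · 0.049383 = 0.016461; these sum to 0.053755.
By Bayes' rule, P(r = 4 | data) = (0.016461) / (0.053755) = 0.30622.

0.3062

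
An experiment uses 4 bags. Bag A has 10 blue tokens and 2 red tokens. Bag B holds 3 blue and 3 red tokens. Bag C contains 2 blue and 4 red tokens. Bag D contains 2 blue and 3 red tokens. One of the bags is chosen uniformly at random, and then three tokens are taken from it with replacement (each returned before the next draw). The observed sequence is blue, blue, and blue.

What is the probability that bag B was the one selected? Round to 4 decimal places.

For each hypothesis, P(data | H) works out to: P(data | bag A) = (10/12)(10/12)(10/12) = 0.5787; P(data | bag B) = (3/6)(3/6)(3/6) = 0.125; P(data | bag C) = (2/6)(2/6)(2/6) = 0.037037; P(data | bag D) = (2/5)(2/5)(2/5) = 0.064.
Weighting by the prior gives 1/4 · 0.5787 = 0.14468, 1/4 · 0.125 = 0.03125, 1/4 · 0.037037 = 0.0092593, 1/4 · 0.064 = 0.016; summing to 0.20119.
By Bayes' rule, P(bag B | data) = (0.03125) / (0.20119) = 0.15533.

0.1553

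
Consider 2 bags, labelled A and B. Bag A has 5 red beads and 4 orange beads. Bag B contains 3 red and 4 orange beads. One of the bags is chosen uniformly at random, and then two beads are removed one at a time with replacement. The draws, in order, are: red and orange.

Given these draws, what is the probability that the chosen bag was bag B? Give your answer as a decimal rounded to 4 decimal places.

Compute the likelihood of the observed sequence for each case: P(data | bag A) = (5/9)(4/9) = 0.24691; P(data | bag B) = (3/7)(4/7) = 0.2449.
The prior-weighted likelihoods are 1/2 · 0.24691 = 0.12346, 1/2 · 0.2449 = 0.12245; summing to 0.24591.
Therefore the posterior P(bag B | data) = (0.12245) / (0.24591) = 0.49795.

0.4980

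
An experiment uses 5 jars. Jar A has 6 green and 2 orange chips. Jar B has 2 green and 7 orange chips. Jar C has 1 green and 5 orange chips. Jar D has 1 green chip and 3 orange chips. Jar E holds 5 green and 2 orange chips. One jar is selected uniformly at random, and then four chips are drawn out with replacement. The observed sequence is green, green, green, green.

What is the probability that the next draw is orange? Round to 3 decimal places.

The likelihood of the observed sequence under each hypothesis: P(data | jar A) = (6/8)(6/8)(6/8)(6/8) = 0.31641; P(data | jar B) = (2/9)(2/9)(2/9)(2/9) = 0.0024387; P(data | jar C) = (1/6)(1/6)(1/6)(1/6) = 0.0007716; P(data | jar D) = (1/4)(1/4)(1/4)(1/4) = 0.0039062; P(data | jar E) = (5/7)(5/7)(5/7)(5/7) = 0.26031.
Weighting by the prior gives 1/5 · 0.31641 = 0.063281, 1/5 · 0.0024387 = 0.00048773, 1/5 · 0.0007716 = 0.00015432, 1/5 · 0.0039062 = 0.00078125, 1/5 · 0.26031 = 0.052062; with total 0.11677.
Dividing through by the total gives posterior P(jar A | data) = 0.54195, P(jar B | data) = 0.004177, P(jar C | data) = 0.0013216, P(jar D | data) = 0.0066907, P(jar E | data) = 0.44586.
The predictive probability is P(orange next | data) = (1/4)(0.54195) + (7/9)(0.004177) + (5/6)(0.0013216) + (3/4)(0.0066907) + (2/7)(0.44586) = 0.27224.

0.272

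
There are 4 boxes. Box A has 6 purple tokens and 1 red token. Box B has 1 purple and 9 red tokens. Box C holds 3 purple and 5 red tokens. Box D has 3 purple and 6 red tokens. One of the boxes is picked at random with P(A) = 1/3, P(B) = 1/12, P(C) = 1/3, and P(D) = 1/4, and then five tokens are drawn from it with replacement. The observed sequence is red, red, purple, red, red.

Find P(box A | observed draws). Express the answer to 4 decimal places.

The likelihood of the observed sequence under each hypothesis: P(data | box A) = (1/7)(1/7)(6/7)(1/7)(1/7) = 0.00035699; P(data | box B) = (9/10)(9/10)(1/10)(9/10)(9/10) = 0.06561; P(data | box C) = (5/8)(5/8)(3/8)(5/8)(5/8) = 0.05722; P(data | box D) = (6/9)(6/9)(3/9)(6/9)(6/9) = 0.065844.
Weighting by the prior gives 1/3 · 0.00035699 = 0.000119, 1/12 · 0.06561 = 0.0054675, 1/3 · 0.05722 = 0.019073, 1/4 · 0.065844 = 0.016461; summing to 0.041121.
So P(box A | data) = (0.000119) / (0.041121) = 0.0028939.

0.0029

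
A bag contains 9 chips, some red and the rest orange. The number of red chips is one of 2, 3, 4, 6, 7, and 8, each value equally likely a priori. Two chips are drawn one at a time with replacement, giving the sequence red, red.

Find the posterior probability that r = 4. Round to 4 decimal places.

0.0899

Under each hypothesis, the probability of the observed sequence is: P(data | r = 2) = (2/9)(2/9) = 4/81; P(data | r = 3) = (3/9)(3/9) = 1/9; P(data | r = 4) = (4/9)(4/9) = 16/81; P(data | r = 6) = (6/9)(6/9) = 4/9; P(data | r = 7) = (7/9)(7/9) = 49/81; P(data | r = 8) = (8/9)(8/9) = 64/81.
Weighting by the prior gives 1/6 · 4/81 = 2/243, 1/6 · 1/9 = 1/54, 1/6 · 16/81 = 8/243, 1/6 · 4/9 = 2/27, 1/6 · 49/81 = 49/486, 1/6 · 64/81 = 32/243; summing to 89/243.
So P(r = 4 | data) = (8/243) / (89/243) = 8/89.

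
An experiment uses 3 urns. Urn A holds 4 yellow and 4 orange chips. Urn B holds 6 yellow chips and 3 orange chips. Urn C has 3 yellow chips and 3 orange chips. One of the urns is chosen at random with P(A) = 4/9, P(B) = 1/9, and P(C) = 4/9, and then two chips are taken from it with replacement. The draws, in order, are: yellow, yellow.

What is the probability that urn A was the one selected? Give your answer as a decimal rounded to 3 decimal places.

0.409

For each hypothesis, P(data | H) works out to: P(data | urn A) = (4/8)(4/8) = 1/4; P(data | urn B) = (6/9)(6/9) = 4/9; P(data | urn C) = (3/6)(3/6) = 1/4.
The prior-weighted likelihoods are 4/9 · 1/4 = 1/9, 1/9 · 4/9 = 4/81, 4/9 · 1/4 = 1/9; with total 22/81.
Hence P(urn A | data) = (1/9) / (22/81) = 9/22.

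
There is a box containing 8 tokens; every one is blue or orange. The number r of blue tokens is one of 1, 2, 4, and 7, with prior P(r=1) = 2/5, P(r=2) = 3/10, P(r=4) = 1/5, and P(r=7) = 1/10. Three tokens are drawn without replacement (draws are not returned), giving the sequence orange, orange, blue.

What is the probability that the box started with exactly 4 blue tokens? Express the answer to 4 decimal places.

0.2162

For each hypothesis, P(data | H) works out to: P(data | r = 1) = (7/8)(6/7)(1/6) = 1/8; P(data | r = 2) = (6/8)(5/7)(2/6) = 5/28; P(data | r = 4) = (4/8)(3/7)(4/6) = 1/7; P(data | r = 7) = (1/8)(0/7) = 0.
Multiplying each by its prior: 2/5 · 1/8 = 1/20, 3/10 · 5/28 = 3/56, 1/5 · 1/7 = 1/35, 1/10 · 0 = 0; with total 37/280.
By Bayes' rule, P(r = 4 | data) = (1/35) / (37/280) = 8/37.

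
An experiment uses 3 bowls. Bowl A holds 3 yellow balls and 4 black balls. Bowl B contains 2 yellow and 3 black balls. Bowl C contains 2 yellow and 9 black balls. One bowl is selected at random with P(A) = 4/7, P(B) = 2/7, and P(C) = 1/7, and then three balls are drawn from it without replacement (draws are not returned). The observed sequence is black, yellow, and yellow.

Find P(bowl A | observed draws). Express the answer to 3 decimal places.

0.677

For each hypothesis, P(data | H) works out to: P(data | bowl A) = (4/7)(3/6)(2/5) = 4/35; P(data | bowl B) = (3/5)(2/4)(1/3) = 1/10; P(data | bowl C) = (9/11)(2/10)(1/9) = 1/55.
Weighting by the prior gives 4/7 · 4/35 = 16/245, 2/7 · 1/10 = 1/35, 1/7 · 1/55 = 1/385; these sum to 52/539.
Hence P(bowl A | data) = (16/245) / (52/539) = 44/65.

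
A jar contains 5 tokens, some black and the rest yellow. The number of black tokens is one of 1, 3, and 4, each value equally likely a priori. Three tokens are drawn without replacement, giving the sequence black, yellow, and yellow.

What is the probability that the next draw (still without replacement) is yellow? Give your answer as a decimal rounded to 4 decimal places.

0.6667

The likelihood of the observed sequence under each hypothesis: P(data | r = 1) = (1/5)(4/4)(3/3) = 1/5; P(data | r = 3) = (3/5)(2/4)(1/3) = 1/10; P(data | r = 4) = (4/5)(1/4)(0/3) = 0.
Weighting by the prior gives 1/3 · 1/5 = 1/15, 1/3 · 1/10 = 1/30, 1/3 · 0 = 0; summing to 1/10.
Dividing through by the total gives posterior P(r = 1 | data) = 2/3, P(r = 3 | data) = 1/3, P(r = 4 | data) = 0.
The predictive probability is P(yellow next | data) = (1)(2/3) + (0)(1/3) = 2/3.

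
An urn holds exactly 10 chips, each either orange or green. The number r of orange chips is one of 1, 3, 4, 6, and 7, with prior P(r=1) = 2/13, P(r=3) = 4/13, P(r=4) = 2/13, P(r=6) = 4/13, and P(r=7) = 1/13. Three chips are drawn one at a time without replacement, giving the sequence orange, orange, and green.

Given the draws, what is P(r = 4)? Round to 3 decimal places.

0.157

For each hypothesis, P(data | H) works out to: P(data | r = 1) = (1/10)(0/9) = 0; P(data | r = 3) = (3/10)(2/9)(7/8) = 7/120; P(data | r = 4) = (4/10)(3/9)(6/8) = 1/10; P(data | r = 6) = (6/10)(5/9)(4/8) = 1/6; P(data | r = 7) = (7/10)(6/9)(3/8) = 7/40.
Weighting by the prior gives 2/13 · 0 = 0, 4/13 · 7/120 = 7/390, 2/13 · 1/10 = 1/65, 4/13 · 1/6 = 2/39, 1/13 · 7/40 = 7/520; these sum to 51/520.
Therefore the posterior P(r = 4 | data) = (1/65) / (51/520) = 8/51.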